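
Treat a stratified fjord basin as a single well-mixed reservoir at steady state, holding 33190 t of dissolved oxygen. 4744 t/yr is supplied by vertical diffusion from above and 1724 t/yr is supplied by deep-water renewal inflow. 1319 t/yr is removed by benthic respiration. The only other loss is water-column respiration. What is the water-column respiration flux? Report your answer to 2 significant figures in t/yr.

At steady state ΣF_in = ΣF_out.
ΣF_in = 4744 + 1724 = 6468.0 t/yr.
Water-column respiration flux = ΣF_in − (1319) = 6468.0 − 1319 = 5149 t/yr.

5100 t/yr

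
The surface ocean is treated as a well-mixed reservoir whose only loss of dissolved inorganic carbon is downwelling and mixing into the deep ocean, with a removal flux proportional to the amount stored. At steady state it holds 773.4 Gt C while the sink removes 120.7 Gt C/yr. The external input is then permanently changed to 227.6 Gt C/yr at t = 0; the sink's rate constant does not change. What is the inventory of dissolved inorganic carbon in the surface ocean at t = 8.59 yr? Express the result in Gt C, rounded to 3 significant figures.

1280 Gt C

The sink rate constant is k = F₀/M₀ = 120.7/773.4 = 0.1561 yr⁻¹.
Solving dM/dt = F₁ − kM with M(0) = M₀ gives M(t) = F₁/k + (M₀ − F₁/k)·e^(−kt).
F₁/k = 227.6/0.1561 = 1458.4 Gt C; kt = 0.1561 × 8.59 = 1.341, e^(−kt) = 0.2617.
M(8.59) = 1458.4 + (773.4 − 1458.4) × 0.2617 = 1458.4 − 179.3 = 1279.1 Gt C.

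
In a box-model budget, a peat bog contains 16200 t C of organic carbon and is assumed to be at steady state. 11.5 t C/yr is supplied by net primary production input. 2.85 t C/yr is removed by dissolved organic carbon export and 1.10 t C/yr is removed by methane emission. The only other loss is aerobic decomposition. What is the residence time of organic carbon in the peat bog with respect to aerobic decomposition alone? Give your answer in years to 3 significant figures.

At steady state ΣF_in = ΣF_out.
ΣF_in = 11.500 t C/yr.
Aerobic decomposition flux = ΣF_in − (2.85 + 1.10) = 11.500 − 3.950 = 7.550 t C/yr.
τ = M / F = 16200 / 7.550 = 2146 yr.

2150 yr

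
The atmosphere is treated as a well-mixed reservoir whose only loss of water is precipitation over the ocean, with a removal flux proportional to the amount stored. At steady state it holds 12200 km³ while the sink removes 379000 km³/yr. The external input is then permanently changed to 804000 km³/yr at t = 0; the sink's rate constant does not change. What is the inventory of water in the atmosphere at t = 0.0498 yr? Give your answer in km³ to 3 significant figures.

τ = M₀/F₀ = 12200/379000 = 0.03219 yr; rate constant k = 1/τ.
New steady state M_∞ = F₁/k = F₁·τ = 804000 × 0.03219 = 25881 km³.
M(t) = M_∞ + (M₀ − M_∞)·e^(−t/τ); t/τ = 0.0498/0.03219 = 1.547, so e^(−t/τ) = 0.2129.
M(t) = 25881 − 13680 × 0.2129 = 22968 km³.

23000 km³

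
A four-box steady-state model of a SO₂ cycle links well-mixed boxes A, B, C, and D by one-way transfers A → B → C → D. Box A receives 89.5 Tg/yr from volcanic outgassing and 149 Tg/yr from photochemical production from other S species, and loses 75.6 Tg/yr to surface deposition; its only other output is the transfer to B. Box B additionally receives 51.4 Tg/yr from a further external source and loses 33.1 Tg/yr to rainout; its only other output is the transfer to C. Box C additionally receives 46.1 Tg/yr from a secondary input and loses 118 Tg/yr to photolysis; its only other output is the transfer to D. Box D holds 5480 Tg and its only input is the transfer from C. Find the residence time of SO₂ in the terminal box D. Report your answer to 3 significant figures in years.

50.1 yr

Box A: F(A→B) = (89.5 + 149) − 75.6 = 162.90 Tg/yr.
Box B: F(B→C) = (162.90 + 51.4) − 33.1 = 181.20 Tg/yr.
Box C: F(C→D) = (181.20 + 46.1) − 118 = 109.30 Tg/yr.
Box D throughput = its input = 109.30 Tg/yr; τ = 5480 / 109.30 = 50.14 yr.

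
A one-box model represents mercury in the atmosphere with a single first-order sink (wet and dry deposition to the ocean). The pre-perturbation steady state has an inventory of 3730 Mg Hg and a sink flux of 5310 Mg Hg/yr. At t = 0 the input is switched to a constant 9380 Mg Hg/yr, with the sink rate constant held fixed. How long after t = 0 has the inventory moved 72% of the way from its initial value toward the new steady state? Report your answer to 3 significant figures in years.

0.894 yr

τ = M₀/F₀ = 3730/5310 = 0.7024 yr.
The remaining gap fraction is e^(−t/τ); 72% covered ⇒ e^(−t/τ) = 0.280.
t = −τ ln(0.280) = 0.7024 × 1.273 = 0.8942 yr.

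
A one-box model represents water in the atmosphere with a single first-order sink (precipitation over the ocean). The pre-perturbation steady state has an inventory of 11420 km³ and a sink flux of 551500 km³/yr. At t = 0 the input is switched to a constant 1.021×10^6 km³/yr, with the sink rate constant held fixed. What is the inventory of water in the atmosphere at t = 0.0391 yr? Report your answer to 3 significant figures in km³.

19700 km³

τ = M₀/F₀ = 11420/551500 = 0.02071 yr; rate constant k = 1/τ.
New steady state M_∞ = F₁/k = F₁·τ = 1.021×10^6 × 0.02071 = 21142 km³.
M(t) = M_∞ + (M₀ − M_∞)·e^(−t/τ); t/τ = 0.0391/0.02071 = 1.888, so e^(−t/τ) = 0.1513.
M(t) = 21142 − 9722 × 0.1513 = 19671 km³.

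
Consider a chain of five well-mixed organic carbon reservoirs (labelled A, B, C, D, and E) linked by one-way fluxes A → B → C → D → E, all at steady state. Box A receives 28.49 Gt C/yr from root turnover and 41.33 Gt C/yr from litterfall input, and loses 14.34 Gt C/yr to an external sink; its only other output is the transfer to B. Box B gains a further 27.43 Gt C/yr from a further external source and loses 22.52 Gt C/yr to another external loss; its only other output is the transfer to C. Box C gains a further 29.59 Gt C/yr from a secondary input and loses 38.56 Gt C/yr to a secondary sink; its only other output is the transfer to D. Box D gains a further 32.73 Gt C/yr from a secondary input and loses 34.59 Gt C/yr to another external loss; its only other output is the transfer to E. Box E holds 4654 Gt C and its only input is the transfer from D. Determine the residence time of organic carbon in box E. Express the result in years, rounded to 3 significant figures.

93.9 yr

Box A: F(A→B) = (28.49 + 41.33) − 14.34 = 55.480 Gt C/yr.
Box B: F(B→C) = (55.480 + 27.43) − 22.52 = 60.390 Gt C/yr.
Box C: F(C→D) = (60.390 + 29.59) − 38.56 = 51.420 Gt C/yr.
Box D: F(D→E) = (51.420 + 32.73) − 34.59 = 49.560 Gt C/yr.
Box E throughput = its input = 49.560 Gt C/yr; τ = 4654 / 49.560 = 93.91 yr.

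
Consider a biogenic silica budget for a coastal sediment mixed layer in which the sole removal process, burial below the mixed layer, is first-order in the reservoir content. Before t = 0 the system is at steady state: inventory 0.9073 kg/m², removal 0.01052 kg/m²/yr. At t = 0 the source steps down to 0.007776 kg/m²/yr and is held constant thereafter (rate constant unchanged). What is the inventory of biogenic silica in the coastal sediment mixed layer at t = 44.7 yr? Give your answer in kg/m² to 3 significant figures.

0.812 kg/m²

Residence time τ = M₀/F₀ = 86.25 yr. The eventual steady state is M_∞ = M₀·(F₁/F₀) = 0.9073 × 0.007776/0.01052 = 0.67064 kg/m².
The anomaly ΔM(t) = M(t) − M_∞ decays as ΔM₀·e^(−t/τ) with ΔM₀ = 0.9073 − 0.67064 = 0.2367 kg/m².
At t = 44.7 yr, e^(−t/τ) = e^(−0.5183) = 0.5955, so ΔM = 0.1409 kg/m² and M = 0.67064 + 0.1409 = 0.81158 kg/m².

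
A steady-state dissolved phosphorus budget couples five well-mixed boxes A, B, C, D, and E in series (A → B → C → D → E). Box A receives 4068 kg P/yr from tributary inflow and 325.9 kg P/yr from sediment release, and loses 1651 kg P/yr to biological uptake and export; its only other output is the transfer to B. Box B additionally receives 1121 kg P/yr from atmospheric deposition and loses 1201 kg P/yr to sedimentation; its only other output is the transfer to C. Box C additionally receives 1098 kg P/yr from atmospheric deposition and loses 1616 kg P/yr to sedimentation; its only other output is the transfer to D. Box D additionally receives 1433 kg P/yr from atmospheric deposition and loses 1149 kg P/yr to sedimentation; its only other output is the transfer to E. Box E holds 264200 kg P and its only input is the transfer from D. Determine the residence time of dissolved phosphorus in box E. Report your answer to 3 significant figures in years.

109 yr

Box A: F(A→B) = (4068 + 325.9) − 1651 = 2742.9 kg P/yr.
Box B: F(B→C) = (2742.9 + 1121) − 1201 = 2662.9 kg P/yr.
Box C: F(C→D) = (2662.9 + 1098) − 1616 = 2144.9 kg P/yr.
Box D: F(D→E) = (2144.9 + 1433) − 1149 = 2428.9 kg P/yr.
Box E throughput = its input = 2428.9 kg P/yr; τ = 264200 / 2428.9 = 108.8 yr.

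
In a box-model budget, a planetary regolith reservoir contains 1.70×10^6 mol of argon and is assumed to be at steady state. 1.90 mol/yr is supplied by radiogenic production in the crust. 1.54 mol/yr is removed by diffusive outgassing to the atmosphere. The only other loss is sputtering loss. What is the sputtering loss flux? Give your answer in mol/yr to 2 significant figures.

At steady state ΣF_in = ΣF_out.
ΣF_in = 1.9000 mol/yr.
Sputtering loss flux = ΣF_in − (1.54) = 1.9000 − 1.540 = 0.3600 mol/yr.

0.36 mol/yr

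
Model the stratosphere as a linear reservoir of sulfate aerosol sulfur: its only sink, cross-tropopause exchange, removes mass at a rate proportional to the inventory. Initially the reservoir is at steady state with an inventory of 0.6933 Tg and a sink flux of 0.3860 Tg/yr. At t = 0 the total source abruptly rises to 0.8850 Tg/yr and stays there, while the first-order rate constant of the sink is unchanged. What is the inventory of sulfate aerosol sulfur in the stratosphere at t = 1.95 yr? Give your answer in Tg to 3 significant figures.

Residence time τ = M₀/F₀ = 1.796 yr. The eventual steady state is M_∞ = M₀·(F₁/F₀) = 0.6933 × 0.8850/0.3860 = 1.5896 Tg.
The anomaly ΔM(t) = M(t) − M_∞ decays as ΔM₀·e^(−t/τ) with ΔM₀ = 0.6933 − 1.5896 = −0.8963 Tg.
At t = 1.95 yr, e^(−t/τ) = e^(−1.086) = 0.3377, so ΔM = −0.3026 Tg and M = 1.5896 − 0.3026 = 1.2869 Tg.

1.29 Tg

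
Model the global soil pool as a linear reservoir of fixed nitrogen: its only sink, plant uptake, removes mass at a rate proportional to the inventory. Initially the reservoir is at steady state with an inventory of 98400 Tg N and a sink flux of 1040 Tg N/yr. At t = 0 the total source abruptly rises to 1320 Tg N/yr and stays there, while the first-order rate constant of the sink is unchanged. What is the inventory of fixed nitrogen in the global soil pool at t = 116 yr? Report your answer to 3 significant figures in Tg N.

τ = M₀/F₀ = 98400/1040 = 94.62 yr; rate constant k = 1/τ.
New steady state M_∞ = F₁/k = F₁·τ = 1320 × 94.62 = 124890 Tg N.
M(t) = M_∞ + (M₀ − M_∞)·e^(−t/τ); t/τ = 116/94.62 = 1.226, so e^(−t/τ) = 0.2935.
M(t) = 124890 − 26490 × 0.2935 = 117120 Tg N.

117000 Tg N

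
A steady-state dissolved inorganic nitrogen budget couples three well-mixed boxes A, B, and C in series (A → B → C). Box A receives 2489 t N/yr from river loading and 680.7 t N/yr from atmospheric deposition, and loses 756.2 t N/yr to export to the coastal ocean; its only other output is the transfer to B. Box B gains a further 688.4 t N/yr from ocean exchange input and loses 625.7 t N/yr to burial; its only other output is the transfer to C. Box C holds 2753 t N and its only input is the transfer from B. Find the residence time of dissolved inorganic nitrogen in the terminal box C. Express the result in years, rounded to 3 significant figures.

1.11 yr

Box A: F(A→B) = (2489 + 680.7) − 756.2 = 2413.5 t N/yr.
Box B: F(B→C) = (2413.5 + 688.4) − 625.7 = 2476.2 t N/yr.
Box C throughput = its input = 2476.2 t N/yr; τ = 2753 / 2476.2 = 1.112 yr.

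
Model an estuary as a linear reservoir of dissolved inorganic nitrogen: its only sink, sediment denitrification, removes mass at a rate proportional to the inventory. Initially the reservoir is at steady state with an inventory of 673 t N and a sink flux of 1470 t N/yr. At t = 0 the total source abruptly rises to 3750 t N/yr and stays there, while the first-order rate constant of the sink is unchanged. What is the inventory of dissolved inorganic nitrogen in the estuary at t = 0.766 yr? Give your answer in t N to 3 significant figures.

1520 t N

The sink rate constant is k = F₀/M₀ = 1470/673 = 2.184 yr⁻¹.
Solving dM/dt = F₁ − kM with M(0) = M₀ gives M(t) = F₁/k + (M₀ − F₁/k)·e^(−kt).
F₁/k = 3750/2.184 = 1716.8 t N; kt = 2.184 × 0.766 = 1.673, e^(−kt) = 0.1877.
M(0.766) = 1716.8 + (673 − 1716.8) × 0.1877 = 1716.8 − 195.9 = 1521.0 t N.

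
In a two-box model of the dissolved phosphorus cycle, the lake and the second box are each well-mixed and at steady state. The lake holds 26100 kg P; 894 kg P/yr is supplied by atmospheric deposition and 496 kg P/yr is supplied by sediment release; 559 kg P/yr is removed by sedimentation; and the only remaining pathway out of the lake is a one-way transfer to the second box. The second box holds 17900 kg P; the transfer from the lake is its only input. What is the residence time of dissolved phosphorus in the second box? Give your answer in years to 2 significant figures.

Balance the lake: ΣF_in = 894 + 496 = 1390.0 kg P/yr.
Transfer to the second box = ΣF_in − (559) = 831.00 kg P/yr.
At steady state the output of the second box equals its input, 831.00 kg P/yr.
τ = M / F = 17900 / 831.00 = 21.54 yr.

22 yr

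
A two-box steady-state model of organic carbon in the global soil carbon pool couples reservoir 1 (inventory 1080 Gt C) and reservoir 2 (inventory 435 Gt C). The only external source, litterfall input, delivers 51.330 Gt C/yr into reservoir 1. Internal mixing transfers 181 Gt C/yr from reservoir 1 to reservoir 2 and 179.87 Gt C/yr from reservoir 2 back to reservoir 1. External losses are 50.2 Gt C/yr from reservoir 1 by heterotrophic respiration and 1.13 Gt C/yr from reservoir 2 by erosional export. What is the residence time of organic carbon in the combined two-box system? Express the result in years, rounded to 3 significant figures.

Treat the two boxes together as one reservoir: the mixing fluxes between them are internal recycling, so τ = ΣM / Σ(external losses).
M_total = 1080 + 435 = 1515.0 Gt C.
ΣF_external_out = 50.2 + 1.13 = 51.330 Gt C/yr.
τ = M_total / ΣF_ext = 1515.0 / 51.330 = 29.51 yr.

29.5 yr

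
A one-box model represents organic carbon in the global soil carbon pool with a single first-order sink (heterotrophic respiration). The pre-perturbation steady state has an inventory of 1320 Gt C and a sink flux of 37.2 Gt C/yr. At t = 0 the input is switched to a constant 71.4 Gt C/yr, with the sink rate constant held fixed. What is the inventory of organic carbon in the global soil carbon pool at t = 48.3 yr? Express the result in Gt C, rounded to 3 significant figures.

The sink rate constant is k = F₀/M₀ = 37.2/1320 = 0.02818 yr⁻¹.
Solving dM/dt = F₁ − kM with M(0) = M₀ gives M(t) = F₁/k + (M₀ − F₁/k)·e^(−kt).
F₁/k = 71.4/0.02818 = 2533.5 Gt C; kt = 0.02818 × 48.3 = 1.361, e^(−kt) = 0.2564.
M(48.3) = 2533.5 + (1320 − 2533.5) × 0.2564 = 2533.5 − 311.1 = 2222.4 Gt C.

2220 Gt C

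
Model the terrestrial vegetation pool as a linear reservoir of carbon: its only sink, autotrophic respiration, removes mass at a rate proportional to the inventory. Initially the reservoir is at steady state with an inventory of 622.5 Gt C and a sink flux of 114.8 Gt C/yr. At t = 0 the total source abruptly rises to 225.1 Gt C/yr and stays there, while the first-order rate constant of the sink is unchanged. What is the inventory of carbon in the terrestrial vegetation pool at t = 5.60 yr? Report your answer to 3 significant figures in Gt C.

The sink rate constant is k = F₀/M₀ = 114.8/622.5 = 0.1844 yr⁻¹.
Solving dM/dt = F₁ − kM with M(0) = M₀ gives M(t) = F₁/k + (M₀ − F₁/k)·e^(−kt).
F₁/k = 225.1/0.1844 = 1220.6 Gt C; kt = 0.1844 × 5.60 = 1.033, e^(−kt) = 0.3560.
M(5.60) = 1220.6 + (622.5 − 1220.6) × 0.3560 = 1220.6 − 212.9 = 1007.7 Gt C.

1010 Gt C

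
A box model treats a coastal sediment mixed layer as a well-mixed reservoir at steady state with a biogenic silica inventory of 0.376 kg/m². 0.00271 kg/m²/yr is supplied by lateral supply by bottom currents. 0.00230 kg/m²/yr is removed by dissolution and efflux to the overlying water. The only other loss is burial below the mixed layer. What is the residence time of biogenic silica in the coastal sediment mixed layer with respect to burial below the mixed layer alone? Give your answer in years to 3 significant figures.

917 yr

At steady state ΣF_in = ΣF_out.
ΣF_in = 0.0027100 kg/m²/yr.
Burial below the mixed layer flux = ΣF_in − (0.00230) = 0.0027100 − 0.002300 = 0.0004100 kg/m²/yr.
τ = M / F = 0.376 / 0.0004100 = 917.1 yr.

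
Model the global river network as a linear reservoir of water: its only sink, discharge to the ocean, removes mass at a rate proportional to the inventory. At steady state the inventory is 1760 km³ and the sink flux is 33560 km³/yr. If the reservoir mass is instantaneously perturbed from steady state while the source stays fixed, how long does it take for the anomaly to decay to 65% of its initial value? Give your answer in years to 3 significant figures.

For a linear reservoir the anomaly decays as exp(−t/τ) with τ = M/F = 1760/33560 = 0.05244 yr.
exp(−t/τ) = 0.65 ⇒ t = −τ ln(0.65) = 0.05244 × 0.4308 = 0.02259 yr.

0.0226 yr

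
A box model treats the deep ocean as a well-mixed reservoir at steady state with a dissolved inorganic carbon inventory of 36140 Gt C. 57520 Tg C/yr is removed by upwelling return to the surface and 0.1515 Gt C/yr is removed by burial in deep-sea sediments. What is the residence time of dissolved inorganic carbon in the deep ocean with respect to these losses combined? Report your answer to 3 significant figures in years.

Convert the upwelling return to the surface flux: 57520 Tg C/yr = 57.52 Gt C/yr.
Total removal = 57.52 + 0.1515 = 57.672 Gt C/yr.
τ = M / ΣF_out = 36140 / 57.672 = 626.7 yr.

627 yr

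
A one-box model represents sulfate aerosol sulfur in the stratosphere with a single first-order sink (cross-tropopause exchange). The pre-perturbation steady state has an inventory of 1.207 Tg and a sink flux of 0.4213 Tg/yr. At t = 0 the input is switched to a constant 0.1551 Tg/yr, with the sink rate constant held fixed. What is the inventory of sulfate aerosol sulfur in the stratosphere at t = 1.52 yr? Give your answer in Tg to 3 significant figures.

Residence time τ = M₀/F₀ = 2.865 yr. The eventual steady state is M_∞ = M₀·(F₁/F₀) = 1.207 × 0.1551/0.4213 = 0.44435 Tg.
The anomaly ΔM(t) = M(t) − M_∞ decays as ΔM₀·e^(−t/τ) with ΔM₀ = 1.207 − 0.44435 = 0.7626 Tg.
At t = 1.52 yr, e^(−t/τ) = e^(−0.5306) = 0.5883, so ΔM = 0.4487 Tg and M = 0.44435 + 0.4487 = 0.89300 Tg.

0.893 Tg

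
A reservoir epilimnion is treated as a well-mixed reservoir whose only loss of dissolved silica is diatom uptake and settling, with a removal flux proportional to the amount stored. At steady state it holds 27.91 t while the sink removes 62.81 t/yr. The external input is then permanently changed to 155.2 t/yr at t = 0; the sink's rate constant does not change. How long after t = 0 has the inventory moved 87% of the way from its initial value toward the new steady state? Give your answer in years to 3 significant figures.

τ = M₀/F₀ = 27.91/62.81 = 0.4444 yr.
The remaining gap fraction is e^(−t/τ); 87% covered ⇒ e^(−t/τ) = 0.130.
t = −τ ln(0.130) = 0.4444 × 2.040 = 0.9066 yr.

0.907 yr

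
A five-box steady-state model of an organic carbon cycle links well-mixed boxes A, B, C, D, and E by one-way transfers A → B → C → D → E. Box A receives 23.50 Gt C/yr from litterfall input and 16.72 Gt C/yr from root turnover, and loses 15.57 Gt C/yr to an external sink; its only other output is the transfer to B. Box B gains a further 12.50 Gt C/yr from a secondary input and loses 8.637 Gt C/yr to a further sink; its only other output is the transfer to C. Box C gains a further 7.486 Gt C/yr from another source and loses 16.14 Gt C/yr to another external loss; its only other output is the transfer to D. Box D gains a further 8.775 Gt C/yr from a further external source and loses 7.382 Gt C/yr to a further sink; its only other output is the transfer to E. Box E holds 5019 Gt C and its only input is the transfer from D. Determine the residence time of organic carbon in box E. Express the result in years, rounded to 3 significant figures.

Box A: F(A→B) = (23.50 + 16.72) − 15.57 = 24.650 Gt C/yr.
Box B: F(B→C) = (24.650 + 12.50) − 8.637 = 28.513 Gt C/yr.
Box C: F(C→D) = (28.513 + 7.486) − 16.14 = 19.859 Gt C/yr.
Box D: F(D→E) = (19.859 + 8.775) − 7.382 = 21.252 Gt C/yr.
Box E throughput = its input = 21.252 Gt C/yr; τ = 5019 / 21.252 = 236.2 yr.

236 yr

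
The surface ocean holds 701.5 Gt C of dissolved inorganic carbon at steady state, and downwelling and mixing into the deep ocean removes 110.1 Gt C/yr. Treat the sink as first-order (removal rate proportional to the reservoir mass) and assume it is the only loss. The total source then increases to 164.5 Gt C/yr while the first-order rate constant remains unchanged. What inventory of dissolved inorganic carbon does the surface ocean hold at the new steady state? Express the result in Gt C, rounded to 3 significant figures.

Rate constant k = F/M = 110.1 / 701.5 = 0.1569 yr⁻¹.
At the new steady state, source = k·M_new ⇒ M_new = 164.5 / 0.1569 = 1048 Gt C.
(Equivalently M_new = M × F_new/F_old = 701.5 × 164.5/110.1.)

1050 Gt C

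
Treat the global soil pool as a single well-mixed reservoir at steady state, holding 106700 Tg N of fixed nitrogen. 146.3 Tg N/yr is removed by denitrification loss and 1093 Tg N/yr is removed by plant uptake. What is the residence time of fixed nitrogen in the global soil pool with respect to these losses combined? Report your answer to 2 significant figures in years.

86 yr

Total removal = 146.3 + 1093 = 1239.3 Tg N/yr.
τ = M / ΣF_out = 106700 / 1239.3 = 86.10 yr.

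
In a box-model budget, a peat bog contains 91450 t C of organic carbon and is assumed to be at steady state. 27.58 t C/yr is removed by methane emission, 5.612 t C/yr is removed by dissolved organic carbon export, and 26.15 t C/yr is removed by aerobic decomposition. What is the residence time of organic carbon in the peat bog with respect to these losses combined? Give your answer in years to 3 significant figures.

Total removal = 27.58 + 5.612 + 26.15 = 59.342 t C/yr.
τ = M / ΣF_out = 91450 / 59.342 = 1541 yr.

1540 yr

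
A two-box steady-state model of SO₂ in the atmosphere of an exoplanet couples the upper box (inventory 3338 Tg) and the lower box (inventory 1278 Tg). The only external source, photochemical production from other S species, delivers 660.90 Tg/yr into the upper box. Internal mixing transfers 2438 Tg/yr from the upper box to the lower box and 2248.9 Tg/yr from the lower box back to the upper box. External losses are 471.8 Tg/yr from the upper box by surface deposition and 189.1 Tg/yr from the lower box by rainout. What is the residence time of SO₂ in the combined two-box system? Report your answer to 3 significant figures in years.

6.98 yr

Treat the two boxes together as one reservoir: the mixing fluxes between them are internal recycling, so τ = ΣM / Σ(external losses).
M_total = 3338 + 1278 = 4616.0 Tg.
ΣF_external_out = 471.8 + 189.1 = 660.90 Tg/yr.
τ = M_total / ΣF_ext = 4616.0 / 660.90 = 6.984 yr.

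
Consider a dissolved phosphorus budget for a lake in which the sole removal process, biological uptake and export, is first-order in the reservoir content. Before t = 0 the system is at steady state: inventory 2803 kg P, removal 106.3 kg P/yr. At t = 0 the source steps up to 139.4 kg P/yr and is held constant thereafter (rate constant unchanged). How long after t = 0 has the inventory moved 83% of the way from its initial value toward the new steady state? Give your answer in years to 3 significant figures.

46.7 yr

τ = M₀/F₀ = 2803/106.3 = 26.37 yr.
The remaining gap fraction is e^(−t/τ); 83% covered ⇒ e^(−t/τ) = 0.170.
t = −τ ln(0.170) = 26.37 × 1.772 = 46.72 yr.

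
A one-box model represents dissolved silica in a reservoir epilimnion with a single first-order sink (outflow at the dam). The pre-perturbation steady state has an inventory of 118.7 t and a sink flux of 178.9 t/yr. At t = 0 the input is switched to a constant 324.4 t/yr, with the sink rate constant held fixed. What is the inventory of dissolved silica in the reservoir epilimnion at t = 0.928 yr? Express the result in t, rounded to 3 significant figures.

The sink rate constant is k = F₀/M₀ = 178.9/118.7 = 1.507 yr⁻¹.
Solving dM/dt = F₁ − kM with M(0) = M₀ gives M(t) = F₁/k + (M₀ − F₁/k)·e^(−kt).
F₁/k = 324.4/1.507 = 215.24 t; kt = 1.507 × 0.928 = 1.399, e^(−kt) = 0.2469.
M(0.928) = 215.24 + (118.7 − 215.24) × 0.2469 = 215.24 − 23.84 = 191.40 t.

191 t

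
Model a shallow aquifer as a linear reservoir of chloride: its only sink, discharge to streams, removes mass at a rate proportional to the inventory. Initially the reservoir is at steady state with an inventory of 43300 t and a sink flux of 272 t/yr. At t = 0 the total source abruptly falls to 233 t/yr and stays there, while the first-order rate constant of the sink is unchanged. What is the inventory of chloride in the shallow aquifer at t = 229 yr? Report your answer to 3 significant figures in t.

τ = M₀/F₀ = 43300/272 = 159.2 yr; rate constant k = 1/τ.
New steady state M_∞ = F₁/k = F₁·τ = 233 × 159.2 = 37092 t.
M(t) = M_∞ + (M₀ − M_∞)·e^(−t/τ); t/τ = 229/159.2 = 1.439, so e^(−t/τ) = 0.2373.
M(t) = 37092 + 6208 × 0.2373 = 38565 t.

38600 t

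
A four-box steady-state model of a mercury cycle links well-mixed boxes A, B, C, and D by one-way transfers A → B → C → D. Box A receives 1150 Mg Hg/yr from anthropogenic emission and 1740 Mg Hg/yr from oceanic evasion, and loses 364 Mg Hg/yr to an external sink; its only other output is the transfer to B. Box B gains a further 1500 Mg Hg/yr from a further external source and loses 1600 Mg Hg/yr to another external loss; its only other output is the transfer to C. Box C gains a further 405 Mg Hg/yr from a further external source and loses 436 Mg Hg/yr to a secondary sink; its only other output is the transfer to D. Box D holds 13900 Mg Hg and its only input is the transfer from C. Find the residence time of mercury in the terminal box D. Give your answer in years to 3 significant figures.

5.80 yr

Box A: F(A→B) = (1150 + 1740) − 364 = 2526.0 Mg Hg/yr.
Box B: F(B→C) = (2526.0 + 1500) − 1600 = 2426.0 Mg Hg/yr.
Box C: F(C→D) = (2426.0 + 405) − 436 = 2395.0 Mg Hg/yr.
Box D throughput = its input = 2395.0 Mg Hg/yr; τ = 13900 / 2395.0 = 5.804 yr.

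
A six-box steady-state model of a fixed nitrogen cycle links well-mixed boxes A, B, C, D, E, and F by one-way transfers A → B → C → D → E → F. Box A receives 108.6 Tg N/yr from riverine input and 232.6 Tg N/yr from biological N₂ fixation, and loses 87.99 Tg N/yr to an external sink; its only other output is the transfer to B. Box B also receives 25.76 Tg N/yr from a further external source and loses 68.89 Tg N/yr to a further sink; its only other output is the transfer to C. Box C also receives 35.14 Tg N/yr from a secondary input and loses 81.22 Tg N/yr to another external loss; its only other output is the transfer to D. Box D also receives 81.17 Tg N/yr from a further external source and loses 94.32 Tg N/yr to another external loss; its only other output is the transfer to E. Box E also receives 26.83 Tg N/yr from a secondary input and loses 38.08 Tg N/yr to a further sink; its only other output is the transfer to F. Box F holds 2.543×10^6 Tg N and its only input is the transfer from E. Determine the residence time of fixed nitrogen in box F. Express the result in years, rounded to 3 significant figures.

Box A: F(A→B) = (108.6 + 232.6) − 87.99 = 253.21 Tg N/yr.
Box B: F(B→C) = (253.21 + 25.76) − 68.89 = 210.08 Tg N/yr.
Box C: F(C→D) = (210.08 + 35.14) − 81.22 = 164.00 Tg N/yr.
Box D: F(D→E) = (164.00 + 81.17) − 94.32 = 150.85 Tg N/yr.
Box E: F(E→F) = (150.85 + 26.83) − 38.08 = 139.60 Tg N/yr.
Box F throughput = its input = 139.60 Tg N/yr; τ = 2.543×10^6 / 139.60 = 18220 yr.

18200 yr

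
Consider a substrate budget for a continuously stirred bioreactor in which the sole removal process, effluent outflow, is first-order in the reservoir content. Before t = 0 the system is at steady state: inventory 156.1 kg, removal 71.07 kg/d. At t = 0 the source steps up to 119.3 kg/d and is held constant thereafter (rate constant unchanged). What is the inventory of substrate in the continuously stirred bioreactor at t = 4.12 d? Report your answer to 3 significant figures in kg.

The sink rate constant is k = F₀/M₀ = 71.07/156.1 = 0.4553 d⁻¹.
Solving dM/dt = F₁ − kM with M(0) = M₀ gives M(t) = F₁/k + (M₀ − F₁/k)·e^(−kt).
F₁/k = 119.3/0.4553 = 262.03 kg; kt = 0.4553 × 4.12 = 1.876, e^(−kt) = 0.1532.
M(4.12) = 262.03 + (156.1 − 262.03) × 0.1532 = 262.03 − 16.23 = 245.80 kg.

246 kg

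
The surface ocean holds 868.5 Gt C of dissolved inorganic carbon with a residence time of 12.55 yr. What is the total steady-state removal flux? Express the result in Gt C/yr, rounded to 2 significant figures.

F = M / τ = 868.5 / 12.55 = 69.20 Gt C/yr.

69 Gt C/yr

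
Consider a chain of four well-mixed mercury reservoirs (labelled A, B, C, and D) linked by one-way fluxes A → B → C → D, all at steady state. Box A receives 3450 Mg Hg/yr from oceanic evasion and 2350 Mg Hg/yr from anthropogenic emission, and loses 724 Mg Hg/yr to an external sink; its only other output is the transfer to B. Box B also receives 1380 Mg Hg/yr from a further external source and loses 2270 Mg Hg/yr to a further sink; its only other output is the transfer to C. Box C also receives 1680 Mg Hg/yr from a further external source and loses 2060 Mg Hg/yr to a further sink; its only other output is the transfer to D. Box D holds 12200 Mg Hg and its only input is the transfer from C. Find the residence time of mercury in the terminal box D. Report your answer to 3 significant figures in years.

3.21 yr

Box A: F(A→B) = (3450 + 2350) − 724 = 5076.0 Mg Hg/yr.
Box B: F(B→C) = (5076.0 + 1380) − 2270 = 4186.0 Mg Hg/yr.
Box C: F(C→D) = (4186.0 + 1680) − 2060 = 3806.0 Mg Hg/yr.
Box D throughput = its input = 3806.0 Mg Hg/yr; τ = 12200 / 3806.0 = 3.205 yr.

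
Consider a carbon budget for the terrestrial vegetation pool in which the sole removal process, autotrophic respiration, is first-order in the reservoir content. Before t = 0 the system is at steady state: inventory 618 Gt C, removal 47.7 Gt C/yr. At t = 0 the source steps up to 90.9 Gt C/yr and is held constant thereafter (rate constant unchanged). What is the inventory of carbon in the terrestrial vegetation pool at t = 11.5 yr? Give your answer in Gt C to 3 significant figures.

947 Gt C

τ = M₀/F₀ = 618/47.7 = 12.96 yr; rate constant k = 1/τ.
New steady state M_∞ = F₁/k = F₁·τ = 90.9 × 12.96 = 1177.7 Gt C.
M(t) = M_∞ + (M₀ − M_∞)·e^(−t/τ); t/τ = 11.5/12.96 = 0.8876, so e^(−t/τ) = 0.4116.
M(t) = 1177.7 − 559.7 × 0.4116 = 947.31 Gt C.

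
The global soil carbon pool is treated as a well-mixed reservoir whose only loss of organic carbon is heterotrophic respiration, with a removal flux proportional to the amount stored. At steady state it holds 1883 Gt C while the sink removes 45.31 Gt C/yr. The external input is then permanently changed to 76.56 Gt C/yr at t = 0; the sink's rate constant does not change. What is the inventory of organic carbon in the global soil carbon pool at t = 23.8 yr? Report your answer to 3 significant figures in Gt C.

Residence time τ = M₀/F₀ = 41.56 yr. The eventual steady state is M_∞ = M₀·(F₁/F₀) = 1883 × 76.56/45.31 = 3181.7 Gt C.
The anomaly ΔM(t) = M(t) − M_∞ decays as ΔM₀·e^(−t/τ) with ΔM₀ = 1883 − 3181.7 = −1299 Gt C.
At t = 23.8 yr, e^(−t/τ) = e^(−0.5727) = 0.5640, so ΔM = −732.5 Gt C and M = 3181.7 − 732.5 = 2449.2 Gt C.

2450 Gt C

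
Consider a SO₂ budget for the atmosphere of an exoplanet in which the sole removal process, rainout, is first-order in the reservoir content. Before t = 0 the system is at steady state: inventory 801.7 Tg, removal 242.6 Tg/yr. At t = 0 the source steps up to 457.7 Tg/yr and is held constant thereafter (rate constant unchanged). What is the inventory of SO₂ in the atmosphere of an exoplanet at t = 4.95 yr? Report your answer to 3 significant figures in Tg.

1350 Tg

The sink rate constant is k = F₀/M₀ = 242.6/801.7 = 0.3026 yr⁻¹.
Solving dM/dt = F₁ − kM with M(0) = M₀ gives M(t) = F₁/k + (M₀ − F₁/k)·e^(−kt).
F₁/k = 457.7/0.3026 = 1512.5 Tg; kt = 0.3026 × 4.95 = 1.498, e^(−kt) = 0.2236.
M(4.95) = 1512.5 + (801.7 − 1512.5) × 0.2236 = 1512.5 − 158.9 = 1353.6 Tg.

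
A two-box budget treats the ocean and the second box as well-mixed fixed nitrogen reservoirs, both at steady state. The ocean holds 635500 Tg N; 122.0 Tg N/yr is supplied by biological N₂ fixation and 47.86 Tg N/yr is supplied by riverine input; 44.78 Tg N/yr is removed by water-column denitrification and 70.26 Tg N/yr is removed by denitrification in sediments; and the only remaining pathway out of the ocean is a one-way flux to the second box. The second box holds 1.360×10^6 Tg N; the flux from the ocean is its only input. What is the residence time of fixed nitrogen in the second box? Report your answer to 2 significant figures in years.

25000 yr

Balance the ocean: ΣF_in = 122.0 + 47.86 = 169.86 Tg N/yr.
Flux to the second box = ΣF_in − (44.78 + 70.26) = 54.820 Tg N/yr.
At steady state the output of the second box equals its input, 54.820 Tg N/yr.
τ = M / F = 1.360×10^6 / 54.820 = 24810 yr.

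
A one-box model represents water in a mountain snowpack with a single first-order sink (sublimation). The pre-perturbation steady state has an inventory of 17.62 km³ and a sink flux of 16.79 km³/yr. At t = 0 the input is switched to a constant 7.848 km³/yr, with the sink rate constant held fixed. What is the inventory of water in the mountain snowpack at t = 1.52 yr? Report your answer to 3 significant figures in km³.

Residence time τ = M₀/F₀ = 1.049 yr. The eventual steady state is M_∞ = M₀·(F₁/F₀) = 17.62 × 7.848/16.79 = 8.2360 km³.
The anomaly ΔM(t) = M(t) − M_∞ decays as ΔM₀·e^(−t/τ) with ΔM₀ = 17.62 − 8.2360 = 9.384 km³.
At t = 1.52 yr, e^(−t/τ) = e^(−1.448) = 0.2349, so ΔM = 2.205 km³ and M = 8.2360 + 2.205 = 10.441 km³.

10.4 km³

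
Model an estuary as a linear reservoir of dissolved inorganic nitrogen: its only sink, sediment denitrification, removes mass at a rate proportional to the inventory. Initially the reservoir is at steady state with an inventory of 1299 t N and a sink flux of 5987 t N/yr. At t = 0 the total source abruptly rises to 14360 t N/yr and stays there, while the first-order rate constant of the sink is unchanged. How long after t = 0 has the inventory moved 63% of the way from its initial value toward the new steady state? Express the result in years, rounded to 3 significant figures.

τ = M₀/F₀ = 1299/5987 = 0.2170 yr.
The remaining gap fraction is e^(−t/τ); 63% covered ⇒ e^(−t/τ) = 0.370.
t = −τ ln(0.370) = 0.2170 × 0.9943 = 0.2157 yr.

0.216 yr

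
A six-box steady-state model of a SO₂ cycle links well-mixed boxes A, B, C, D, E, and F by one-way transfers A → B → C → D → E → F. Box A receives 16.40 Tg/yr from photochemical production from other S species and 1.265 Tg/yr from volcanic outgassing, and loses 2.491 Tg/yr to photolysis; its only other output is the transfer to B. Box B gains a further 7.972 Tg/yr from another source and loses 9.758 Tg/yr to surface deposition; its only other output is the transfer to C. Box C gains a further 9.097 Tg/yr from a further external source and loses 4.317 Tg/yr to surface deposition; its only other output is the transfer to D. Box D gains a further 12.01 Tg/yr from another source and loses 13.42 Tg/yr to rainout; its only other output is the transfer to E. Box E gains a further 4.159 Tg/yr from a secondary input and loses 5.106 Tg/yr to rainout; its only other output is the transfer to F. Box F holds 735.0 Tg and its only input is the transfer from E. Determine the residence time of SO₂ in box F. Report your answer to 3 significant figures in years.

46.5 yr

Box A: F(A→B) = (16.40 + 1.265) − 2.491 = 15.174 Tg/yr.
Box B: F(B→C) = (15.174 + 7.972) − 9.758 = 13.388 Tg/yr.
Box C: F(C→D) = (13.388 + 9.097) − 4.317 = 18.168 Tg/yr.
Box D: F(D→E) = (18.168 + 12.01) − 13.42 = 16.758 Tg/yr.
Box E: F(E→F) = (16.758 + 4.159) − 5.106 = 15.811 Tg/yr.
Box F throughput = its input = 15.811 Tg/yr; τ = 735.0 / 15.811 = 46.49 yr.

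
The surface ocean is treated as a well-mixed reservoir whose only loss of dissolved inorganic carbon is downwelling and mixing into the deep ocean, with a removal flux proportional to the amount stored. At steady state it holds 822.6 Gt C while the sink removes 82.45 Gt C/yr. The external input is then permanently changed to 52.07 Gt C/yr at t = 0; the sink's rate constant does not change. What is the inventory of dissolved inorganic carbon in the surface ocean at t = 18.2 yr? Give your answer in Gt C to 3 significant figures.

568 Gt C

The sink rate constant is k = F₀/M₀ = 82.45/822.6 = 0.1002 yr⁻¹.
Solving dM/dt = F₁ − kM with M(0) = M₀ gives M(t) = F₁/k + (M₀ − F₁/k)·e^(−kt).
F₁/k = 52.07/0.1002 = 519.50 Gt C; kt = 0.1002 × 18.2 = 1.824, e^(−kt) = 0.1613.
M(18.2) = 519.50 + (822.6 − 519.50) × 0.1613 = 519.50 + 48.90 = 568.40 Gt C.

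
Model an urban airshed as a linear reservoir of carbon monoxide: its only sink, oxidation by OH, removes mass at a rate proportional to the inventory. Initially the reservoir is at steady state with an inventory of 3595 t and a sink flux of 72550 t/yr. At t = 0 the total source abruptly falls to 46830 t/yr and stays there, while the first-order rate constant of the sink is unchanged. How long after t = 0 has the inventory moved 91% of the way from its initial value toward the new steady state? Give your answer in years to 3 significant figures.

0.119 yr

τ = M₀/F₀ = 3595/72550 = 0.04955 yr.
The remaining gap fraction is e^(−t/τ); 91% covered ⇒ e^(−t/τ) = 0.0900.
t = −τ ln(0.0900) = 0.04955 × 2.408 = 0.1193 yr.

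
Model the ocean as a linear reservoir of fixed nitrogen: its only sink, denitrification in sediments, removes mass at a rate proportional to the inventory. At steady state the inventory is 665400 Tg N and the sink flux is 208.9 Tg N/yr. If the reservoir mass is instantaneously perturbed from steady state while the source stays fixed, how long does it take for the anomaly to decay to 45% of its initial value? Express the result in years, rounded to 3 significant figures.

2540 yr

For a linear reservoir the anomaly decays as exp(−t/τ) with τ = M/F = 665400/208.9 = 3185 yr.
exp(−t/τ) = 0.45 ⇒ t = −τ ln(0.45) = 3185 × 0.7985 = 2543 yr.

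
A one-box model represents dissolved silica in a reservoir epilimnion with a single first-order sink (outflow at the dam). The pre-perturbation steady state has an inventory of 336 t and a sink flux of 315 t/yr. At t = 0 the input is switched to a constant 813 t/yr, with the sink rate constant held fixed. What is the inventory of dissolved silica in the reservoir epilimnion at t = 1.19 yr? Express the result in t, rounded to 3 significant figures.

Residence time τ = M₀/F₀ = 1.067 yr. The eventual steady state is M_∞ = M₀·(F₁/F₀) = 336 × 813/315 = 867.20 t.
The anomaly ΔM(t) = M(t) − M_∞ decays as ΔM₀·e^(−t/τ) with ΔM₀ = 336 − 867.20 = −531.2 t.
At t = 1.19 yr, e^(−t/τ) = e^(−1.116) = 0.3277, so ΔM = −174.1 t and M = 867.20 − 174.1 = 693.12 t.

693 t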